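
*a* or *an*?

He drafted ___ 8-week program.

The indefinite article is chosen by the initial *sound* of the following word, not its spelling.
The number *8* is spoken "eight", beginning with /eɪt/ — a vowel sound.
So the article is *an*: He drafted an 8-week program.

an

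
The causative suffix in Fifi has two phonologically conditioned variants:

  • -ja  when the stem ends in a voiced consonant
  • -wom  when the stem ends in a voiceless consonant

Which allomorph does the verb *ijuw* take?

*ijuw* — final consonant /w/ (voiced) → -ja.

-ja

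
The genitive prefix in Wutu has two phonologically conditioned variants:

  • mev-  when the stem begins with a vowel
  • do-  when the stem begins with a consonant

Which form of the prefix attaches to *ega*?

Since the first sound of *ega* is /e/ (a vowel), it takes mev-.

mev-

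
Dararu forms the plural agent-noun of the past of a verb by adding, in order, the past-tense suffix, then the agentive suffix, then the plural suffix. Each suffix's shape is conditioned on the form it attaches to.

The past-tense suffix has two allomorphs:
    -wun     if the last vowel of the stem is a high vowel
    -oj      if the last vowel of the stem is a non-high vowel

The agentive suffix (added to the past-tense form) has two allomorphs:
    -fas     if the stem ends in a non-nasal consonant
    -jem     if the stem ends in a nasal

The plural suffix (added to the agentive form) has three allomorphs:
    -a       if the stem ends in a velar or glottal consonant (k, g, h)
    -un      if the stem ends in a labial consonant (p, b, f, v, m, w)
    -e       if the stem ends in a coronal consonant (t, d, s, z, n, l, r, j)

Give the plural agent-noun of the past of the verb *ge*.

The last vowel of *ge* is /e/, which is a non-high vowel, so the past-tense suffix is -oj, giving *geoj*.
The final consonant of the past-tense form *geoj* is /j/, which is non-nasal, so the agentive suffix is -fas, giving *geojfas*.
The final consonant of the agentive form *geojfas* is /s/, which is coronal, so the plural suffix is -e, giving *geojfase*.

geojfase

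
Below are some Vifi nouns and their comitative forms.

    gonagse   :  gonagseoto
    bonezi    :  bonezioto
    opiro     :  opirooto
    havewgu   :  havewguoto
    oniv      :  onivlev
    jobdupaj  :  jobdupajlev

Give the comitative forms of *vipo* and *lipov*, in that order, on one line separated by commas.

The pattern is consonant vs. vowel: -lev when the stem ends in a consonant (*oniv*, *jobdupaj*); -oto when the stem ends in a vowel (*gonagse*, *bonezi*, *opiro*, *havewgu*).
Since the final sound of *vipo* is /o/ (a vowel), it takes -oto, giving *vipooto*.
*lipov*: final sound = /v/, a consonant → -lev → *lipovlev*.

vipooto, lipovlev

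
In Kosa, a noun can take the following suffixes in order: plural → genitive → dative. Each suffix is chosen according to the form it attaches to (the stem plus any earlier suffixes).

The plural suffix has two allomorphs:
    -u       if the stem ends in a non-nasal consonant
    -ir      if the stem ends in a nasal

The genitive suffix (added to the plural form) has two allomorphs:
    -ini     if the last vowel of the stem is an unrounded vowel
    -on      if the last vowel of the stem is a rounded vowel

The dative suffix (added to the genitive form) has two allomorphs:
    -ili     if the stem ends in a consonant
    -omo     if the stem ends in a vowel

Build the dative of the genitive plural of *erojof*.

erojofuonili

The final consonant of *erojof* is /f/, which is non-nasal, so the plural suffix is -u, giving *erojofu*.
The plural form *erojofu* — last vowel /u/ (a rounded vowel) → -on → *erojofuon*.
The genitive form *erojofuon*: final sound = /n/, a consonant → -ili → *erojofuonili*.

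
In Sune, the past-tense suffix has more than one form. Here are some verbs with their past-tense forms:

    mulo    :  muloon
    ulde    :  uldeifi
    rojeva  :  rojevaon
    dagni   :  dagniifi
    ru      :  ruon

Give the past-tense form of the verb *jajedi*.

Looking at the last vowel of each stem: -ifi when the last vowel of the stem is a front vowel (*ulde*, *dagni*); -on when the last vowel of the stem is a back vowel (*mulo*, *rojeva*, *ru*).
*jajedi*: last vowel = /i/, a front vowel → -ifi → *jajediifi*.

jajediifi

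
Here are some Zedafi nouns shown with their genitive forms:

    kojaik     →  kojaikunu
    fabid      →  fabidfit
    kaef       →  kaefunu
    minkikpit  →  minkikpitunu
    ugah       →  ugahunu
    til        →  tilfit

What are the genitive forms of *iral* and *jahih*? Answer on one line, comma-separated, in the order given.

iralfit, jahihunu

The suffix is conditioned by the final consonant: -unu when the stem ends in a voiceless consonant (*kojaik*, *kaef*, *minkikpit*, *ugah*); -fit when the stem ends in a voiced consonant (*fabid*, *til*).
*iral*: final consonant = /l/, voiced → -fit → *iralfit*.
*jahih* — final consonant /h/ (voiceless) → -unu → *jahihunu*.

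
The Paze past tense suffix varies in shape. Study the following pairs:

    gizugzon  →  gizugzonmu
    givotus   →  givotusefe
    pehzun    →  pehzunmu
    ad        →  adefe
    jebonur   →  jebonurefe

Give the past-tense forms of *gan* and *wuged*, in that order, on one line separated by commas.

ganmu, wugedefe

The pattern is nasality of the final consonant: -mu when the stem ends in a nasal (*gizugzon*, *pehzun*); -efe when the stem ends in a non-nasal consonant (*givotus*, *ad*, *jebonur*).
*gan* — final consonant /n/ (a nasal) → -mu → *ganmu*.
*wuged*: final consonant = /d/, non-nasal → -efe → *wugedefe*.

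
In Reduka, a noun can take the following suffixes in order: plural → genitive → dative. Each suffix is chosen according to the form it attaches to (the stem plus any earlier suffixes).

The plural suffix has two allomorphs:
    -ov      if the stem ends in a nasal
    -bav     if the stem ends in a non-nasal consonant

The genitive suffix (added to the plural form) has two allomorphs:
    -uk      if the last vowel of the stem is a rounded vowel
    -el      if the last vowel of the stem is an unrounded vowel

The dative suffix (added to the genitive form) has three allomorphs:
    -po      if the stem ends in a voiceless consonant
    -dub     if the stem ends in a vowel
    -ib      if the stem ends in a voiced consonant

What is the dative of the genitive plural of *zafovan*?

zafovanovukpo

*zafovan*: final consonant = /n/, a nasal → -ov → *zafovanov*.
Since the last vowel of the plural form *zafovanov* is /o/ (a rounded vowel), it takes -uk, giving *zafovanovuk*.
The genitive form *zafovanovuk* — final sound /k/ (a voiceless consonant) → -po → *zafovanovukpo*.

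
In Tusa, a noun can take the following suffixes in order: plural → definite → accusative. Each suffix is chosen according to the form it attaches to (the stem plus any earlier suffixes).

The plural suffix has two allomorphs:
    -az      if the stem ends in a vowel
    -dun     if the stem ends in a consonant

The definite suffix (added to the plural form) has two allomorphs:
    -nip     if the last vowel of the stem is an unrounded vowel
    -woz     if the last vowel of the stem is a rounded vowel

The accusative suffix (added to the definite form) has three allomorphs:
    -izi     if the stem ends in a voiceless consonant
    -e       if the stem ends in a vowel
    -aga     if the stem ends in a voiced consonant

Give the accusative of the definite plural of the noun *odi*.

Since the final sound of *odi* is /i/ (a vowel), it takes -az, giving *odiaz*.
The plural form *odiaz*: last vowel = /a/, an unrounded vowel → -nip → *odiaznip*.
Since the final sound of the definite form *odiaznip* is /p/ (a voiceless consonant), it takes -izi, giving *odiaznipizi*.

odiaznipizi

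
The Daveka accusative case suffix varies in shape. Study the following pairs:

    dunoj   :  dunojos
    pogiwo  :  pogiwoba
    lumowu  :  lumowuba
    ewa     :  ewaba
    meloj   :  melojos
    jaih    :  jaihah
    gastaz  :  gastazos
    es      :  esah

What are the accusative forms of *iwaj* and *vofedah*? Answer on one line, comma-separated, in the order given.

iwajos, vofedahah

The alternation tracks the final sound of the stem — -ah when the stem ends in a voiceless consonant (*jaih*, *es*); -os when the stem ends in a voiced consonant (*dunoj*, *meloj*, *gastaz*); -ba when the stem ends in a vowel (*pogiwo*, *lumowu*, *ewa*).
The final sound of *iwaj* is /j/, which is a voiced consonant, so the suffix is -os, giving *iwajos*.
The final sound of *vofedah* is /h/, which is a voiceless consonant, so the suffix is -ah, giving *vofedahah*.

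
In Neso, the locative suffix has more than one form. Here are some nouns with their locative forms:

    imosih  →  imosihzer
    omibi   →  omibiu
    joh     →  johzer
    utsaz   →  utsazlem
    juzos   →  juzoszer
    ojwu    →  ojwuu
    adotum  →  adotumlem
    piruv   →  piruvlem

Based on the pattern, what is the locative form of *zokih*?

zokihzer

The pattern is voicing of the final sound: -zer when the stem ends in a voiceless consonant (*imosih*, *joh*, *juzos*); -lem when the stem ends in a voiced consonant (*utsaz*, *adotum*, *piruv*); -u when the stem ends in a vowel (*omibi*, *ojwu*).
*zokih*: final sound = /h/, a voiceless consonant → -zer → *zokihzer*.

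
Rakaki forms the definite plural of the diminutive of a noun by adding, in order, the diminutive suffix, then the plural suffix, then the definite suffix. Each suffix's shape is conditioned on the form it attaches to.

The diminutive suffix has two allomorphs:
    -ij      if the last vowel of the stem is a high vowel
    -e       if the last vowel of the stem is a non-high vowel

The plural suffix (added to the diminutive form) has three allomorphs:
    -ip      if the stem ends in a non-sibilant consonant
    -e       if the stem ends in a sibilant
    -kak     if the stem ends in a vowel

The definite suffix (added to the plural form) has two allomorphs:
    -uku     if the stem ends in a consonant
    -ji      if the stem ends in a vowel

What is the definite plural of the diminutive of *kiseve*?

*kiseve* — last vowel /e/ (a non-high vowel) → -e → *kisevee*.
The diminutive form *kisevee* — final sound /e/ (a vowel) → -kak → *kiseveekak*.
The plural form *kiseveekak* — final sound /k/ (a consonant) → -uku → *kiseveekakuku*.

kiseveekakuku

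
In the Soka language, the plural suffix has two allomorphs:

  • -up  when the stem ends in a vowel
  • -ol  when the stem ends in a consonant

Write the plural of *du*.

duup

Since the final sound of *du* is /u/ (a vowel), it takes -up, giving *duup*.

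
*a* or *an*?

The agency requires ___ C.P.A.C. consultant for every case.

a

The indefinite article is chosen by the initial *sound* of the following word, not its spelling.
The initialism *C.P.A.C.* is read letter by letter; the first letter, C, is pronounced /siː/, which begins with a consonant sound.
So the article is *a*: The agency requires a C.P.A.C. consultant for every case.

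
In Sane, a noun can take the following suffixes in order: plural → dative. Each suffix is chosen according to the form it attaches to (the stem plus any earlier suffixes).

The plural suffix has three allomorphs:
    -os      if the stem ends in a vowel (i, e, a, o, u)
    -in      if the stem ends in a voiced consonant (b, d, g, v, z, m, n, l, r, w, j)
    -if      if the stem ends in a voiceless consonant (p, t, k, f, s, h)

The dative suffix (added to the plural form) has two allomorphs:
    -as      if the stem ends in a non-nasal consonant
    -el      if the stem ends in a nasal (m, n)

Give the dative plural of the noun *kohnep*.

Since the final sound of *kohnep* is /p/ (a voiceless consonant), it takes -if, giving *kohnepif*.
Since the final consonant of the plural form *kohnepif* is /f/ (non-nasal), it takes -as, giving *kohnepifas*.

kohnepifas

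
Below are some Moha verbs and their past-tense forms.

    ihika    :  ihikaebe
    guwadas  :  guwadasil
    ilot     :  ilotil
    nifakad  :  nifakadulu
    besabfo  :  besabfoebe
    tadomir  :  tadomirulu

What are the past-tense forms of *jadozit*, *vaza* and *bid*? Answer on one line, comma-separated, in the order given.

jadozitil, vazaebe, bidulu

The alternation tracks the final sound of the stem — -il when the stem ends in a voiceless consonant (*guwadas*, *ilot*); -ulu when the stem ends in a voiced consonant (*nifakad*, *tadomir*); -ebe when the stem ends in a vowel (*ihika*, *besabfo*).
*jadozit*: final sound = /t/, a voiceless consonant → -il → *jadozitil*.
*vaza* — final sound /a/ (a vowel) → -ebe → *vazaebe*.
*bid*: final sound = /d/, a voiced consonant → -ulu → *bidulu*.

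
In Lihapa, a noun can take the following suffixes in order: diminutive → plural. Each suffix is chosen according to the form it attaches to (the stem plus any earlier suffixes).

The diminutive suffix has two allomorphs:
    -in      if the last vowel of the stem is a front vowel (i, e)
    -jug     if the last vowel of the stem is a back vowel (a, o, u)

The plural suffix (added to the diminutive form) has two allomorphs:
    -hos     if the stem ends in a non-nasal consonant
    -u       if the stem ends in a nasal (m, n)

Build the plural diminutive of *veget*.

vegetinu

The last vowel of *veget* is /e/, which is a front vowel, so the diminutive suffix is -in, giving *vegetin*.
Since the final consonant of the diminutive form *vegetin* is /n/ (a nasal), it takes -u, giving *vegetinu*.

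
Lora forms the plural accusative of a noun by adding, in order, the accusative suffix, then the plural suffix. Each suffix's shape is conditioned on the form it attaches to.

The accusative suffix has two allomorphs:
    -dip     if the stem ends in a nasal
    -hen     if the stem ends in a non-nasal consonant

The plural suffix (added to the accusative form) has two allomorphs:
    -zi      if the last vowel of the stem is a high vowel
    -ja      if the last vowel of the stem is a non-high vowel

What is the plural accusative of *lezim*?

lezimdipzi

The final consonant of *lezim* is /m/, which is a nasal, so the accusative suffix is -dip, giving *lezimdip*.
The last vowel of the accusative form *lezimdip* is /i/, which is a high vowel, so the plural suffix is -zi, giving *lezimdipzi*.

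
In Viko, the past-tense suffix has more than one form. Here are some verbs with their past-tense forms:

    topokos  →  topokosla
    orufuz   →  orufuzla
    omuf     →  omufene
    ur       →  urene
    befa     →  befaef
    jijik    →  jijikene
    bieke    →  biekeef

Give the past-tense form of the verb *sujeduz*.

sujeduzla

Looking at the final sound of each stem: -la when the stem ends in a sibilant (*topokos*, *orufuz*); -ene when the stem ends in a non-sibilant consonant (*omuf*, *ur*, *jijik*); -ef when the stem ends in a vowel (*befa*, *bieke*).
*sujeduz*: final sound = /z/, a sibilant → -la → *sujeduzla*.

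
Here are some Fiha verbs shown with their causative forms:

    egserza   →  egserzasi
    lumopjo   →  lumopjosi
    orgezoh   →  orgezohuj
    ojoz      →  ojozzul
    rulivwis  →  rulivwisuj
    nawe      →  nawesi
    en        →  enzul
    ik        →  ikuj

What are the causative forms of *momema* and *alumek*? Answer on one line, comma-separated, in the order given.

momemasi, alumekuj

The alternation tracks the final sound of the stem — -uj when the stem ends in a voiceless consonant (*orgezoh*, *rulivwis*, *ik*); -zul when the stem ends in a voiced consonant (*ojoz*, *en*); -si when the stem ends in a vowel (*egserza*, *lumopjo*, *nawe*).
Since the final sound of *momema* is /a/ (a vowel), it takes -si, giving *momemasi*.
*alumek* — final sound /k/ (a voiceless consonant) → -uj → *alumekuj*.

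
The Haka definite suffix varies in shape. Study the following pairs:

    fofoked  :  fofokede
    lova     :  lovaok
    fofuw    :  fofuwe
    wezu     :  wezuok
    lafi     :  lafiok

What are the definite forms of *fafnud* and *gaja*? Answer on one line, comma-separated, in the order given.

fafnude, gajaok

The suffix is conditioned by the final sound: -e when the stem ends in a consonant (*fofoked*, *fofuw*); -ok when the stem ends in a vowel (*lova*, *wezu*, *lafi*).
Since the final sound of *fafnud* is /d/ (a consonant), it takes -e, giving *fafnude*.
Since the final sound of *gaja* is /a/ (a vowel), it takes -ok, giving *gajaok*.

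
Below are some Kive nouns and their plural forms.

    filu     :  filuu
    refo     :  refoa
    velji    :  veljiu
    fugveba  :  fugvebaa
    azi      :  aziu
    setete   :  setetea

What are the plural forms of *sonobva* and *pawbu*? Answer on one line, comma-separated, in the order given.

The suffix is conditioned by the last vowel: -u when the last vowel of the stem is a high vowel (*filu*, *velji*, *azi*); -a when the last vowel of the stem is a non-high vowel (*refo*, *fugveba*, *setete*).
*sonobva* — last vowel /a/ (a non-high vowel) → -a → *sonobvaa*.
Since the last vowel of *pawbu* is /u/ (a high vowel), it takes -u, giving *pawbuu*.

sonobvaa, pawbuu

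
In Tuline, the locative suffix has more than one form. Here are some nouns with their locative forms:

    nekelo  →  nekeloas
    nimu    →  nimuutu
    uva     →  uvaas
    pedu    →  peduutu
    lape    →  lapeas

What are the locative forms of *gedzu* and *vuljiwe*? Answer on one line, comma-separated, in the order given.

The alternation tracks the last vowel of the stem — -utu when the last vowel of the stem is a high vowel (*nimu*, *pedu*); -as when the last vowel of the stem is a non-high vowel (*nekelo*, *uva*, *lape*).
*gedzu* — last vowel /u/ (a high vowel) → -utu → *gedzuutu*.
The last vowel of *vuljiwe* is /e/, which is a non-high vowel, so the suffix is -as, giving *vuljiweas*.

gedzuutu, vuljiweas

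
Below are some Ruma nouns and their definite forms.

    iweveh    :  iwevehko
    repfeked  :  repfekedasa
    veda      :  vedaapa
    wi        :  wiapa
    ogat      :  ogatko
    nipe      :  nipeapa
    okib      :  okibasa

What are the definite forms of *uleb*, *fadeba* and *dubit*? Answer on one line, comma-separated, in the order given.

Looking at the final sound of each stem: -ko when the stem ends in a voiceless consonant (*iweveh*, *ogat*); -asa when the stem ends in a voiced consonant (*repfeked*, *okib*); -apa when the stem ends in a vowel (*veda*, *wi*, *nipe*).
The final sound of *uleb* is /b/, which is a voiced consonant, so the suffix is -asa, giving *ulebasa*.
Since the final sound of *fadeba* is /a/ (a vowel), it takes -apa, giving *fadebaapa*.
*dubit*: final sound = /t/, a voiceless consonant → -ko → *dubitko*.

ulebasa, fadebaapa, dubitko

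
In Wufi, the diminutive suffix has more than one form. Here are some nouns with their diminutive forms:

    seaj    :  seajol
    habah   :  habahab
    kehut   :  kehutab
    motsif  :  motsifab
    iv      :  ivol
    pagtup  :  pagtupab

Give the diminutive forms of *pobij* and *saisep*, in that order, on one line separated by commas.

pobijol, saisepab

Looking at the final consonant of each stem: -ab when the stem ends in a voiceless consonant (*habah*, *kehut*, *motsif*, *pagtup*); -ol when the stem ends in a voiced consonant (*seaj*, *iv*).
*pobij*: final consonant = /j/, voiced → -ol → *pobijol*.
*saisep* — final consonant /p/ (voiceless) → -ab → *saisepab*.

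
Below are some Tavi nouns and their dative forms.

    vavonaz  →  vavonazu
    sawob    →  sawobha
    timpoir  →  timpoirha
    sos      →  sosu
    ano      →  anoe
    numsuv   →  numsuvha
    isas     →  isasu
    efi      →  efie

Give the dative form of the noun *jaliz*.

The alternation tracks the final sound of the stem — -u when the stem ends in a sibilant (*vavonaz*, *sos*, *isas*); -ha when the stem ends in a non-sibilant consonant (*sawob*, *timpoir*, *numsuv*); -e when the stem ends in a vowel (*ano*, *efi*).
Since the final sound of *jaliz* is /z/ (a sibilant), it takes -u, giving *jalizu*.

jalizu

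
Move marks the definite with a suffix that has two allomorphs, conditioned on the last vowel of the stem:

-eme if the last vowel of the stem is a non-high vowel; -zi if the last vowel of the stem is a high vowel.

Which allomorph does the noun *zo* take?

-eme

*zo* — last vowel /o/ (a non-high vowel) → -eme.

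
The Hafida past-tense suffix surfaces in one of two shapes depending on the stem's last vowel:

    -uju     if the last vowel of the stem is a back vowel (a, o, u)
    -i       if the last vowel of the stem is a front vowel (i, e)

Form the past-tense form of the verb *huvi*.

*huvi*: last vowel = /i/, a front vowel → -i → *huvii*.

huvii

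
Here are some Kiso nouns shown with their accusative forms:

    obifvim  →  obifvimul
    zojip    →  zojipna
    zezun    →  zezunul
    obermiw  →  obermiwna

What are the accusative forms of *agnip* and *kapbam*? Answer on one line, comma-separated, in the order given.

agnipna, kapbamul

The alternation tracks the final consonant of the stem — -ul when the stem ends in a nasal (*obifvim*, *zezun*); -na when the stem ends in a non-nasal consonant (*zojip*, *obermiw*).
*agnip* — final consonant /p/ (non-nasal) → -na → *agnipna*.
*kapbam*: final consonant = /m/, a nasal → -ul → *kapbamul*.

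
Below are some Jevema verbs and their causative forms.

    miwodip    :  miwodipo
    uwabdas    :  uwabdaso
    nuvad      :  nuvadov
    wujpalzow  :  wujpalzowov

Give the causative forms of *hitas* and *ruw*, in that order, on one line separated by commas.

Looking at the final consonant of each stem: -o when the stem ends in a voiceless consonant (*miwodip*, *uwabdas*); -ov when the stem ends in a voiced consonant (*nuvad*, *wujpalzow*).
The final consonant of *hitas* is /s/, which is voiceless, so the suffix is -o, giving *hitaso*.
Since the final consonant of *ruw* is /w/ (voiced), it takes -ov, giving *ruwov*.

hitaso, ruwov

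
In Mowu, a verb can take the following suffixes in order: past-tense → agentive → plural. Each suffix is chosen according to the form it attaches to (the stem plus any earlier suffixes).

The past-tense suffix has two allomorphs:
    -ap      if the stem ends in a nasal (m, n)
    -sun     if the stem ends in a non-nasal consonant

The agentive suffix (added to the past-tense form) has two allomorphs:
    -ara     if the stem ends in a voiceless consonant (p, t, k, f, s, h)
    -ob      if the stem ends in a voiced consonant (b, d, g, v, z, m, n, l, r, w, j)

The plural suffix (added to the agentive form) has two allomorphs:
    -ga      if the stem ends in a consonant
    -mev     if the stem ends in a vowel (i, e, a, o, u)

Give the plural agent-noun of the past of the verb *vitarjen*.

vitarjenaparamev

*vitarjen*: final consonant = /n/, a nasal → -ap → *vitarjenap*.
The past-tense form *vitarjenap*: final consonant = /p/, voiceless → -ara → *vitarjenapara*.
Since the final sound of the agentive form *vitarjenapara* is /a/ (a vowel), it takes -mev, giving *vitarjenaparamev*.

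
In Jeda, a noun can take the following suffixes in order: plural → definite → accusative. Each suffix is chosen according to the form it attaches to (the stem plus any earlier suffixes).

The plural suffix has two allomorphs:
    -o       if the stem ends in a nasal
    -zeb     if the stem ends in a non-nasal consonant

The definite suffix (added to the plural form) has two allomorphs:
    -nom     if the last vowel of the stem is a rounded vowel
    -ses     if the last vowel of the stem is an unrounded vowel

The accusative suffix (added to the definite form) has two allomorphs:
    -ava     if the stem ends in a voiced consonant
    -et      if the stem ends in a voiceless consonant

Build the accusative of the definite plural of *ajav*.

ajavzebseset

Since the final consonant of *ajav* is /v/ (non-nasal), it takes -zeb, giving *ajavzeb*.
Since the last vowel of the plural form *ajavzeb* is /e/ (an unrounded vowel), it takes -ses, giving *ajavzebses*.
The final consonant of the definite form *ajavzebses* is /s/, which is voiceless, so the accusative suffix is -et, giving *ajavzebseset*.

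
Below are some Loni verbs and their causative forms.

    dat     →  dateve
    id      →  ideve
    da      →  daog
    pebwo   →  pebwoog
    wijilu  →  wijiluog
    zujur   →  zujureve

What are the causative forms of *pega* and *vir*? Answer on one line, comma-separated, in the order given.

pegaog, vireve

The alternation tracks the final sound of the stem — -eve when the stem ends in a consonant (*dat*, *id*, *zujur*); -og when the stem ends in a vowel (*da*, *pebwo*, *wijilu*).
*pega* — final sound /a/ (a vowel) → -og → *pegaog*.
The final sound of *vir* is /r/, which is a consonant, so the suffix is -eve, giving *vireve*.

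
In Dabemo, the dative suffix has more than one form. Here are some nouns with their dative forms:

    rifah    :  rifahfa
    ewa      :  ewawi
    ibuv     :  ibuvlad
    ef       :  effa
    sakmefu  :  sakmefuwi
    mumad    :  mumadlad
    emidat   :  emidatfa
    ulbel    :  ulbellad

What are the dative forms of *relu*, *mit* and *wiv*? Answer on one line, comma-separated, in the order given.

The pattern is voicing of the final sound: -fa when the stem ends in a voiceless consonant (*rifah*, *ef*, *emidat*); -lad when the stem ends in a voiced consonant (*ibuv*, *mumad*, *ulbel*); -wi when the stem ends in a vowel (*ewa*, *sakmefu*).
Since the final sound of *relu* is /u/ (a vowel), it takes -wi, giving *reluwi*.
*mit*: final sound = /t/, a voiceless consonant → -fa → *mitfa*.
Since the final sound of *wiv* is /v/ (a voiced consonant), it takes -lad, giving *wivlad*.

reluwi, mitfa, wivlad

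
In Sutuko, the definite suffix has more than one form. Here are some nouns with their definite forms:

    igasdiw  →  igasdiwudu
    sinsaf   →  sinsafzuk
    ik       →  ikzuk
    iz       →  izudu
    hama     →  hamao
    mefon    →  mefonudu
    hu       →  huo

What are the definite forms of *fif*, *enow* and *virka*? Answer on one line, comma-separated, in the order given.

The suffix is conditioned by the final sound: -zuk when the stem ends in a voiceless consonant (*sinsaf*, *ik*); -udu when the stem ends in a voiced consonant (*igasdiw*, *iz*, *mefon*); -o when the stem ends in a vowel (*hama*, *hu*).
*fif* — final sound /f/ (a voiceless consonant) → -zuk → *fifzuk*.
*enow*: final sound = /w/, a voiced consonant → -udu → *enowudu*.
The final sound of *virka* is /a/, which is a vowel, so the suffix is -o, giving *virkao*.

fifzuk, enowudu, virkao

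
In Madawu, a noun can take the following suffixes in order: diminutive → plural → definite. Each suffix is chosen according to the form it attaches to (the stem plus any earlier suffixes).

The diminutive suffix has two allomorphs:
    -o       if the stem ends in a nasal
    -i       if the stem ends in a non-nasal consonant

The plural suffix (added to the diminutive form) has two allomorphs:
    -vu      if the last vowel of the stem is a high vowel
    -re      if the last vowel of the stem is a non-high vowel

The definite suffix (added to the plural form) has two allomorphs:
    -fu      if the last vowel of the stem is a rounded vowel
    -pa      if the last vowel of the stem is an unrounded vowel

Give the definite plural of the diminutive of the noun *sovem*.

Since the final consonant of *sovem* is /m/ (a nasal), it takes -o, giving *sovemo*.
The diminutive form *sovemo*: last vowel = /o/, a non-high vowel → -re → *sovemore*.
The last vowel of the plural form *sovemore* is /e/, which is an unrounded vowel, so the definite suffix is -pa, giving *sovemorepa*.

sovemorepa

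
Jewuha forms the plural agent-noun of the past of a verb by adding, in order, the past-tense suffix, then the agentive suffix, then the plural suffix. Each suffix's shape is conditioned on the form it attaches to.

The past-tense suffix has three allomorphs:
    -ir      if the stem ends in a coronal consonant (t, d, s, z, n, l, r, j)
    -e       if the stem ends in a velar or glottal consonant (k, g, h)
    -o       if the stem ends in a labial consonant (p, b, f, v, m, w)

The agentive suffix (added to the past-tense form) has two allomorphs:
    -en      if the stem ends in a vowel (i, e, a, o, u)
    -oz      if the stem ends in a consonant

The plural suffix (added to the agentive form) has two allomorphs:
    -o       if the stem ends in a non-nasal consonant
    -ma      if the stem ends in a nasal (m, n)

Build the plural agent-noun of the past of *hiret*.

Since the final consonant of *hiret* is /t/ (coronal), it takes -ir, giving *hiretir*.
The past-tense form *hiretir*: final sound = /r/, a consonant → -oz → *hiretiroz*.
The agentive form *hiretiroz* — final consonant /z/ (non-nasal) → -o → *hiretirozo*.

hiretirozo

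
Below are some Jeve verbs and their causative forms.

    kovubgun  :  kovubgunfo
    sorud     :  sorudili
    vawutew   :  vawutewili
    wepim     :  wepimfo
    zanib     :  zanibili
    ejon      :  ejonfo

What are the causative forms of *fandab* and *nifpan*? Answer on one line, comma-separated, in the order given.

fandabili, nifpanfo

The suffix is conditioned by the final consonant: -fo when the stem ends in a nasal (*kovubgun*, *wepim*, *ejon*); -ili when the stem ends in a non-nasal consonant (*sorud*, *vawutew*, *zanib*).
*fandab*: final consonant = /b/, non-nasal → -ili → *fandabili*.
*nifpan*: final consonant = /n/, a nasal → -fo → *nifpanfo*.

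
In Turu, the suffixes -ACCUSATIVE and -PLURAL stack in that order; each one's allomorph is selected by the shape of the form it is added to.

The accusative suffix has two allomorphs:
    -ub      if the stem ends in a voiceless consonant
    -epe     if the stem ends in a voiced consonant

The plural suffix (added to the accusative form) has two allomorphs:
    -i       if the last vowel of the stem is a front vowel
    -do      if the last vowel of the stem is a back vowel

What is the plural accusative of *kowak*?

*kowak* — final consonant /k/ (voiceless) → -ub → *kowakub*.
The last vowel of the accusative form *kowakub* is /u/, which is a back vowel, so the plural suffix is -do, giving *kowakubdo*.

kowakubdo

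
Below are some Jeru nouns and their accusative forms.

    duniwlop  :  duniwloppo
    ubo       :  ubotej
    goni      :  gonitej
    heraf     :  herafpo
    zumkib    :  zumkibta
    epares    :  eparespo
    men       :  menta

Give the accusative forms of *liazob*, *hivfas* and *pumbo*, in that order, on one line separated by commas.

The pattern is voicing of the final sound: -po when the stem ends in a voiceless consonant (*duniwlop*, *heraf*, *epares*); -ta when the stem ends in a voiced consonant (*zumkib*, *men*); -tej when the stem ends in a vowel (*ubo*, *goni*).
*liazob*: final sound = /b/, a voiced consonant → -ta → *liazobta*.
*hivfas*: final sound = /s/, a voiceless consonant → -po → *hivfaspo*.
The final sound of *pumbo* is /o/, which is a vowel, so the suffix is -tej, giving *pumbotej*.

liazobta, hivfaspo, pumbotej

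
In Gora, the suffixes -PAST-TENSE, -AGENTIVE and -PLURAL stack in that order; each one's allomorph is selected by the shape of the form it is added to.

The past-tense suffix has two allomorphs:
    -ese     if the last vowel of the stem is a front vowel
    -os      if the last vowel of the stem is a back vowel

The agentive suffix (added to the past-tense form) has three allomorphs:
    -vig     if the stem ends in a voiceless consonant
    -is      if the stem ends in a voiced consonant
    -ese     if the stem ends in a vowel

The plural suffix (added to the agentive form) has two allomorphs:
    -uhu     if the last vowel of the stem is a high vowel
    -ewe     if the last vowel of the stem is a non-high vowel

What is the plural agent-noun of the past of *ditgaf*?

*ditgaf* — last vowel /a/ (a back vowel) → -os → *ditgafos*.
The final sound of the past-tense form *ditgafos* is /s/, which is a voiceless consonant, so the agentive suffix is -vig, giving *ditgafosvig*.
Since the last vowel of the agentive form *ditgafosvig* is /i/ (a high vowel), it takes -uhu, giving *ditgafosviguhu*.

ditgafosviguhu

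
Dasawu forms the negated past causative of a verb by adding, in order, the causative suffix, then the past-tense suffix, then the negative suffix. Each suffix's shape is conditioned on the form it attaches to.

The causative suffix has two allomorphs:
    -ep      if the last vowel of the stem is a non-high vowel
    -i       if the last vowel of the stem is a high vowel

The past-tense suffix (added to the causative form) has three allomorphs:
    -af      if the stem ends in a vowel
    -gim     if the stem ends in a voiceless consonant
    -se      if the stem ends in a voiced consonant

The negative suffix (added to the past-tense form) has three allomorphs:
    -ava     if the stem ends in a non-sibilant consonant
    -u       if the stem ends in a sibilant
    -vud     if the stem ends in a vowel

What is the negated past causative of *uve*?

uveepgimava

The last vowel of *uve* is /e/, which is a non-high vowel, so the causative suffix is -ep, giving *uveep*.
Since the final sound of the causative form *uveep* is /p/ (a voiceless consonant), it takes -gim, giving *uveepgim*.
Since the final sound of the past-tense form *uveepgim* is /m/ (a non-sibilant consonant), it takes -ava, giving *uveepgimava*.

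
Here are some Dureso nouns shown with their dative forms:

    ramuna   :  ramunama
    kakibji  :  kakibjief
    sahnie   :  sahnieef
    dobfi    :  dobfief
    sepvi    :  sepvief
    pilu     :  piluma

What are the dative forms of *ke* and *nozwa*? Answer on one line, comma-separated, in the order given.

keef, nozwama

The pattern is front/back vowel harmony: -ef when the last vowel of the stem is a front vowel (*kakibji*, *sahnie*, *dobfi*, *sepvi*); -ma when the last vowel of the stem is a back vowel (*ramuna*, *pilu*).
Since the last vowel of *ke* is /e/ (a front vowel), it takes -ef, giving *keef*.
*nozwa* — last vowel /a/ (a back vowel) → -ma → *nozwama*.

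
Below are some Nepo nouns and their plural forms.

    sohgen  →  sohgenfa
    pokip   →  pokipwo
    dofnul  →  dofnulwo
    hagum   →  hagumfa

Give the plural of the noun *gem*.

gemfa

The alternation tracks the final consonant of the stem — -fa when the stem ends in a nasal (*sohgen*, *hagum*); -wo when the stem ends in a non-nasal consonant (*pokip*, *dofnul*).
The final consonant of *gem* is /m/, which is a nasal, so the suffix is -fa, giving *gemfa*.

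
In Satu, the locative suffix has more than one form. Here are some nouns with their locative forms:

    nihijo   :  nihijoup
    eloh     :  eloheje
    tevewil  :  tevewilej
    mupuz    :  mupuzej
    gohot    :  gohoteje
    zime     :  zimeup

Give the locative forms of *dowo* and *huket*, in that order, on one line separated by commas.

The alternation tracks the final sound of the stem — -eje when the stem ends in a voiceless consonant (*eloh*, *gohot*); -ej when the stem ends in a voiced consonant (*tevewil*, *mupuz*); -up when the stem ends in a vowel (*nihijo*, *zime*).
*dowo*: final sound = /o/, a vowel → -up → *dowoup*.
*huket* — final sound /t/ (a voiceless consonant) → -eje → *huketeje*.

dowoup, huketeje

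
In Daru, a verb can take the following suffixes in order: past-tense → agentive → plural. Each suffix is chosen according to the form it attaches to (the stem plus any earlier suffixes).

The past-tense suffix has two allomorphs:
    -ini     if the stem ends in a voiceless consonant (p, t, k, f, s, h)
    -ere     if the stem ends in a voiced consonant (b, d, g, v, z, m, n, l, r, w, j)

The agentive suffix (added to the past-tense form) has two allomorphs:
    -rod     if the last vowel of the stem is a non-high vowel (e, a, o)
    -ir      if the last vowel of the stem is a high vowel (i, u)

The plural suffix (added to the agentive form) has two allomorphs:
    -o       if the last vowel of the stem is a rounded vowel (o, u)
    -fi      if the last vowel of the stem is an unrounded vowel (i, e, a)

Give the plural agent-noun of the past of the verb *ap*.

*ap*: final consonant = /p/, voiceless → -ini → *apini*.
The past-tense form *apini* — last vowel /i/ (a high vowel) → -ir → *apiniir*.
Since the last vowel of the agentive form *apiniir* is /i/ (an unrounded vowel), it takes -fi, giving *apiniirfi*.

apiniirfi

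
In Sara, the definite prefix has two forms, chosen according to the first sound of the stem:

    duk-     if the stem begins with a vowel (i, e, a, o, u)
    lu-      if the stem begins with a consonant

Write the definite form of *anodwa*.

*anodwa*: first sound = /a/, a vowel → duk- → *dukanodwa*.

dukanodwa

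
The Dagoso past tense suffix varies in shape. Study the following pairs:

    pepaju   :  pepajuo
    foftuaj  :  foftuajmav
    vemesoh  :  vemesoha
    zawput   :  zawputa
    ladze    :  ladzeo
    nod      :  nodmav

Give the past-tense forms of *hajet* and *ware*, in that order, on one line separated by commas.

hajeta, wareo

The pattern is voicing of the final sound: -a when the stem ends in a voiceless consonant (*vemesoh*, *zawput*); -mav when the stem ends in a voiced consonant (*foftuaj*, *nod*); -o when the stem ends in a vowel (*pepaju*, *ladze*).
*hajet* — final sound /t/ (a voiceless consonant) → -a → *hajeta*.
*ware*: final sound = /e/, a vowel → -o → *wareo*.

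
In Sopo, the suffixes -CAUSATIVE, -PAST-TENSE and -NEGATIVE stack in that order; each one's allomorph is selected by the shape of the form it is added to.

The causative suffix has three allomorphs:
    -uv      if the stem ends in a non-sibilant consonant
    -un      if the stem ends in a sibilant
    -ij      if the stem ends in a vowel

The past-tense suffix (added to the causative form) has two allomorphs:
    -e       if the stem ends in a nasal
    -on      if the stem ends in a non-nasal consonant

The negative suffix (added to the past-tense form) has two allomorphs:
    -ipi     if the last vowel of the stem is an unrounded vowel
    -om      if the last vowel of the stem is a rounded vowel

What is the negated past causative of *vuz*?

The final sound of *vuz* is /z/, which is a sibilant, so the causative suffix is -un, giving *vuzun*.
The causative form *vuzun*: final consonant = /n/, a nasal → -e → *vuzune*.
The past-tense form *vuzune*: last vowel = /e/, an unrounded vowel → -ipi → *vuzuneipi*.

vuzuneipi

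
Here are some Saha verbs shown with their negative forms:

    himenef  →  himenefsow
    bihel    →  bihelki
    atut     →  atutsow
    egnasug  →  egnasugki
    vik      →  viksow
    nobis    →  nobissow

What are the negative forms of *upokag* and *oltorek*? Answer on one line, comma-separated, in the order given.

upokagki, oltoreksow

The alternation tracks the final consonant of the stem — -sow when the stem ends in a voiceless consonant (*himenef*, *atut*, *vik*, *nobis*); -ki when the stem ends in a voiced consonant (*bihel*, *egnasug*).
Since the final consonant of *upokag* is /g/ (voiced), it takes -ki, giving *upokagki*.
The final consonant of *oltorek* is /k/, which is voiceless, so the suffix is -sow, giving *oltoreksow*.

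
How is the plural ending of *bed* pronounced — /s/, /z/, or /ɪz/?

/z/

The stem *bed* ends in a voiced non-sibilant sound.
The plural suffix surfaces as /ɪz/ after sibilants, /s/ after other voiceless consonants, and /z/ after other voiced sounds.
So the plural -s on *bed* is pronounced /z/.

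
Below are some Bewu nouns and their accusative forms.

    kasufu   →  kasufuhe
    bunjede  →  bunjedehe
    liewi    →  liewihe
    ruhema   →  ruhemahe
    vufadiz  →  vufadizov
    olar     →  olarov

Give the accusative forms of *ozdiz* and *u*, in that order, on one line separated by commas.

ozdizov, uhe

Looking at the final sound of each stem: -ov when the stem ends in a consonant (*vufadiz*, *olar*); -he when the stem ends in a vowel (*kasufu*, *bunjede*, *liewi*, *ruhema*).
*ozdiz*: final sound = /z/, a consonant → -ov → *ozdizov*.
The final sound of *u* is /u/, which is a vowel, so the suffix is -he, giving *uhe*.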